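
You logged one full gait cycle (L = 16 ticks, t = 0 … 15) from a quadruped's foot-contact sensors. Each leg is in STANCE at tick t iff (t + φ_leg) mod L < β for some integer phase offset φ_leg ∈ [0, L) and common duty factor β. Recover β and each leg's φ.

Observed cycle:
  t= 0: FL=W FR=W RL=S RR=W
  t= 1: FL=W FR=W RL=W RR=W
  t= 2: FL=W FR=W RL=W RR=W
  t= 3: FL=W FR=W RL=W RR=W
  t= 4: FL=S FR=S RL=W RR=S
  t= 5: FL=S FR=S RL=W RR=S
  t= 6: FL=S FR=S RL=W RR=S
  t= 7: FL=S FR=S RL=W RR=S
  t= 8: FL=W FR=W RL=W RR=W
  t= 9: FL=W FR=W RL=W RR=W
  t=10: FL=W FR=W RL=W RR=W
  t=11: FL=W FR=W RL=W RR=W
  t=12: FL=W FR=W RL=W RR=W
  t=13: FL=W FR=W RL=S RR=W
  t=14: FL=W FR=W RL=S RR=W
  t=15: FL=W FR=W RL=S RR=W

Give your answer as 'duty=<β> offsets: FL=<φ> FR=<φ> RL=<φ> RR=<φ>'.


duty β = stance ticks per leg = 4
FL: stance ticks = 4; W→S at t=4 → φ=12
FR: stance ticks = 4; W→S at t=4 → φ=12
RL: stance ticks = 4; W→S at t=13 → φ=3
RR: stance ticks = 4; W→S at t=4 → φ=12

duty=4 offsets: FL=12 FR=12 RL=3 RR=12


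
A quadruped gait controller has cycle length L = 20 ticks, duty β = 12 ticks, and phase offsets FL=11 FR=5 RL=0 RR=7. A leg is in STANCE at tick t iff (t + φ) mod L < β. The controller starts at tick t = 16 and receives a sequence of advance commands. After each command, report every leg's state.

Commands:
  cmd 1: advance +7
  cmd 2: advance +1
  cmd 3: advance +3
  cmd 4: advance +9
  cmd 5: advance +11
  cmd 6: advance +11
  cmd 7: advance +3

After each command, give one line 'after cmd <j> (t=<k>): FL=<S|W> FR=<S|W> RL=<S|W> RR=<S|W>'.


after cmd 1 (t=23): FL=W FR=S RL=S RR=S
after cmd 2 (t=24): FL=W FR=S RL=S RR=S
after cmd 3 (t=27): FL=W FR=W RL=S RR=W
after cmd 4 (t=36): FL=S FR=S RL=W RR=S
after cmd 5 (t=47): FL=W FR=W RL=S RR=W
after cmd 6 (t=58): FL=S FR=S RL=W RR=S
after cmd 7 (t=61): FL=W FR=S RL=S RR=S

start t=16: FL=S FR=S RL=W RR=S
cmd 1: advance +7 → t=23, phase=(14,8,3,10) → FL=W FR=S RL=S RR=S
cmd 2: advance +1 → t=24, phase=(15,9,4,11) → FL=W FR=S RL=S RR=S
cmd 3: advance +3 → t=27, phase=(18,12,7,14) → FL=W FR=W RL=S RR=W
cmd 4: advance +9 → t=36, phase=(7,1,16,3) → FL=S FR=S RL=W RR=S
cmd 5: advance +11 → t=47, phase=(18,12,7,14) → FL=W FR=W RL=S RR=W
cmd 6: advance +11 → t=58, phase=(9,3,18,5) → FL=S FR=S RL=W RR=S
cmd 7: advance +3 → t=61, phase=(12,6,1,8) → FL=W FR=S RL=S RR=S


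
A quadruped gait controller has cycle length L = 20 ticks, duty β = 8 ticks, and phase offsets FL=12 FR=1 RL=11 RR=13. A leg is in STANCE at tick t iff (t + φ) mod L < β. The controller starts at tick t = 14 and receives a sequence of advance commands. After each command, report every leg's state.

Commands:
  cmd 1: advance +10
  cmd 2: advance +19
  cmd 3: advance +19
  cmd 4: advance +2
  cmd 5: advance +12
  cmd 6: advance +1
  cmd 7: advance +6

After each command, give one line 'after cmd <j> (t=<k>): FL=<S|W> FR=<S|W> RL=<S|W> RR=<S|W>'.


start t=14: FL=S FR=W RL=S RR=S
cmd 1: advance +10 → t=24, phase=(16,5,15,17) → FL=W FR=S RL=W RR=W
cmd 2: advance +19 → t=43, phase=(15,4,14,16) → FL=W FR=S RL=W RR=W
cmd 3: advance +19 → t=62, phase=(14,3,13,15) → FL=W FR=S RL=W RR=W
cmd 4: advance +2 → t=64, phase=(16,5,15,17) → FL=W FR=S RL=W RR=W
cmd 5: advance +12 → t=76, phase=(8,17,7,9) → FL=W FR=W RL=S RR=W
cmd 6: advance +1 → t=77, phase=(9,18,8,10) → FL=W FR=W RL=W RR=W
cmd 7: advance +6 → t=83, phase=(15,4,14,16) → FL=W FR=S RL=W RR=W

after cmd 1 (t=24): FL=W FR=S RL=W RR=W
after cmd 2 (t=43): FL=W FR=S RL=W RR=W
after cmd 3 (t=62): FL=W FR=S RL=W RR=W
after cmd 4 (t=64): FL=W FR=S RL=W RR=W
after cmd 5 (t=76): FL=W FR=W RL=S RR=W
after cmd 6 (t=77): FL=W FR=W RL=W RR=W
after cmd 7 (t=83): FL=W FR=S RL=W RR=W


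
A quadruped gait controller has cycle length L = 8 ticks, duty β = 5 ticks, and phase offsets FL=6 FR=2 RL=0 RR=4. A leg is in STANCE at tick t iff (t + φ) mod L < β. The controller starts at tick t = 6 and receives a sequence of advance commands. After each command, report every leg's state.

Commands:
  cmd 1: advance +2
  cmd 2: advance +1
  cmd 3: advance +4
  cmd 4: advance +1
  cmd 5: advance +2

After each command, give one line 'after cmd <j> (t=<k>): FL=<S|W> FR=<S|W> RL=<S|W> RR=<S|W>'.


start t=6: FL=S FR=S RL=W RR=S
cmd 1: advance +2 → t=8, phase=(6,2,0,4) → FL=W FR=S RL=S RR=S
cmd 2: advance +1 → t=9, phase=(7,3,1,5) → FL=W FR=S RL=S RR=W
cmd 3: advance +4 → t=13, phase=(3,7,5,1) → FL=S FR=W RL=W RR=S
cmd 4: advance +1 → t=14, phase=(4,0,6,2) → FL=S FR=S RL=W RR=S
cmd 5: advance +2 → t=16, phase=(6,2,0,4) → FL=W FR=S RL=S RR=S

after cmd 1 (t=8): FL=W FR=S RL=S RR=S
after cmd 2 (t=9): FL=W FR=S RL=S RR=W
after cmd 3 (t=13): FL=S FR=W RL=W RR=S
after cmd 4 (t=14): FL=S FR=S RL=W RR=S
after cmd 5 (t=16): FL=W FR=S RL=S RR=S


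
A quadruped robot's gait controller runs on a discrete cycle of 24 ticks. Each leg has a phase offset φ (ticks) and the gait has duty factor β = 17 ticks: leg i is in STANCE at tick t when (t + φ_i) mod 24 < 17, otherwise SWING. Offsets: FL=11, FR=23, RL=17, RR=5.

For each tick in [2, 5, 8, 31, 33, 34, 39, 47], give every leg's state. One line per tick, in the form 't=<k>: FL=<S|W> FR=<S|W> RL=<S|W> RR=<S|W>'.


t=2: FL=S FR=S RL=W RR=S
t=5: FL=S FR=S RL=W RR=S
t=8: FL=W FR=S RL=S RR=S
t=31: FL=W FR=S RL=S RR=S
t=33: FL=W FR=S RL=S RR=S
t=34: FL=W FR=S RL=S RR=S
t=39: FL=S FR=S RL=S RR=W
t=47: FL=S FR=W RL=S RR=S

t=2: phase=(13,1,19,7) vs β=17 → FL=S FR=S RL=W RR=S
t=5: phase=(16,4,22,10) vs β=17 → FL=S FR=S RL=W RR=S
t=8: phase=(19,7,1,13) vs β=17 → FL=W FR=S RL=S RR=S
t=31: phase=(18,6,0,12) vs β=17 → FL=W FR=S RL=S RR=S
t=33: phase=(20,8,2,14) vs β=17 → FL=W FR=S RL=S RR=S
t=34: phase=(21,9,3,15) vs β=17 → FL=W FR=S RL=S RR=S
t=39: phase=(2,14,8,20) vs β=17 → FL=S FR=S RL=S RR=W
t=47: phase=(10,22,16,4) vs β=17 → FL=S FR=W RL=S RR=S


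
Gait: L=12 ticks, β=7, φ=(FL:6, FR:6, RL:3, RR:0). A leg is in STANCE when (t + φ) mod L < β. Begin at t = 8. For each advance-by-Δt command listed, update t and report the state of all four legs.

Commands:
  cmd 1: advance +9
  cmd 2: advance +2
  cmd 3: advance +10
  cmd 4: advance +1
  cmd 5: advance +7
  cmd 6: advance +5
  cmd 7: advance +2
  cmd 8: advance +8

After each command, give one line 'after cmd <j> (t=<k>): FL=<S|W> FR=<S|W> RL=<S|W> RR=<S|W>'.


start t=8: FL=S FR=S RL=W RR=W
cmd 1: advance +9 → t=17, phase=(11,11,8,5) → FL=W FR=W RL=W RR=S
cmd 2: advance +2 → t=19, phase=(1,1,10,7) → FL=S FR=S RL=W RR=W
cmd 3: advance +10 → t=29, phase=(11,11,8,5) → FL=W FR=W RL=W RR=S
cmd 4: advance +1 → t=30, phase=(0,0,9,6) → FL=S FR=S RL=W RR=S
cmd 5: advance +7 → t=37, phase=(7,7,4,1) → FL=W FR=W RL=S RR=S
cmd 6: advance +5 → t=42, phase=(0,0,9,6) → FL=S FR=S RL=W RR=S
cmd 7: advance +2 → t=44, phase=(2,2,11,8) → FL=S FR=S RL=W RR=W
cmd 8: advance +8 → t=52, phase=(10,10,7,4) → FL=W FR=W RL=W RR=S

after cmd 1 (t=17): FL=W FR=W RL=W RR=S
after cmd 2 (t=19): FL=S FR=S RL=W RR=W
after cmd 3 (t=29): FL=W FR=W RL=W RR=S
after cmd 4 (t=30): FL=S FR=S RL=W RR=S
after cmd 5 (t=37): FL=W FR=W RL=S RR=S
after cmd 6 (t=42): FL=S FR=S RL=W RR=S
after cmd 7 (t=44): FL=S FR=S RL=W RR=W
after cmd 8 (t=52): FL=W FR=W RL=W RR=S


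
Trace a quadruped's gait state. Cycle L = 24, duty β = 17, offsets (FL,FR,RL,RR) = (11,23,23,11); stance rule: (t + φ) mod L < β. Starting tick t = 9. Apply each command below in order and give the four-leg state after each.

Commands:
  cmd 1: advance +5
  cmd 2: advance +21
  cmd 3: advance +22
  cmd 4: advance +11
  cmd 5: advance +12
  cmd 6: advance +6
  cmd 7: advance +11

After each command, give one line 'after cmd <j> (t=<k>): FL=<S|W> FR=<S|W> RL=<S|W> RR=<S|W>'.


after cmd 1 (t=14): FL=S FR=S RL=S RR=S
after cmd 2 (t=35): FL=W FR=S RL=S RR=W
after cmd 3 (t=57): FL=W FR=S RL=S RR=W
after cmd 4 (t=68): FL=S FR=W RL=W RR=S
after cmd 5 (t=80): FL=W FR=S RL=S RR=W
after cmd 6 (t=86): FL=S FR=S RL=S RR=S
after cmd 7 (t=97): FL=S FR=S RL=S RR=S

start t=9: FL=W FR=S RL=S RR=W
cmd 1: advance +5 → t=14, phase=(1,13,13,1) → FL=S FR=S RL=S RR=S
cmd 2: advance +21 → t=35, phase=(22,10,10,22) → FL=W FR=S RL=S RR=W
cmd 3: advance +22 → t=57, phase=(20,8,8,20) → FL=W FR=S RL=S RR=W
cmd 4: advance +11 → t=68, phase=(7,19,19,7) → FL=S FR=W RL=W RR=S
cmd 5: advance +12 → t=80, phase=(19,7,7,19) → FL=W FR=S RL=S RR=W
cmd 6: advance +6 → t=86, phase=(1,13,13,1) → FL=S FR=S RL=S RR=S
cmd 7: advance +11 → t=97, phase=(12,0,0,12) → FL=S FR=S RL=S RR=S


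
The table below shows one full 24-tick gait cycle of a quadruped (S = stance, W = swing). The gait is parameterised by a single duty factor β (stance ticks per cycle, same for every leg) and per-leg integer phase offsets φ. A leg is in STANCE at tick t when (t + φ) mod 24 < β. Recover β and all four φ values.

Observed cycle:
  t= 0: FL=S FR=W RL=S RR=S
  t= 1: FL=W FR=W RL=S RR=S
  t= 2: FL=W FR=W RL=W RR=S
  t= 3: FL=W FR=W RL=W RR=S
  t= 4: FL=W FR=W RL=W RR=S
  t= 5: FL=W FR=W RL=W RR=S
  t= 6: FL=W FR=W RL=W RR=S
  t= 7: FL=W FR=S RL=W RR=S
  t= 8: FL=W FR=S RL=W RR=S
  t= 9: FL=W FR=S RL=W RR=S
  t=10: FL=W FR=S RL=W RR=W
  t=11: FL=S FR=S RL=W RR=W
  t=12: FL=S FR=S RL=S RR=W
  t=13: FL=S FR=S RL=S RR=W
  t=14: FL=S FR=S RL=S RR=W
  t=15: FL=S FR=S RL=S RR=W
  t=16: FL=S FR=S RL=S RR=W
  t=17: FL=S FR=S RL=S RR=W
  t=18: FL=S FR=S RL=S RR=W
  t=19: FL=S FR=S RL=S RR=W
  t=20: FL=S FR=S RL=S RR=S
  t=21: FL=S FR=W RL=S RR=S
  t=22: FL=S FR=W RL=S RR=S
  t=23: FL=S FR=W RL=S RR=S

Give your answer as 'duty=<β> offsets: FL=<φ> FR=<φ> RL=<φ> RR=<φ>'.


duty β = stance ticks per leg = 14
FL: stance ticks = 14; W→S at t=11 → φ=13
FR: stance ticks = 14; W→S at t=7 → φ=17
RL: stance ticks = 14; W→S at t=12 → φ=12
RR: stance ticks = 14; W→S at t=20 → φ=4

duty=14 offsets: FL=13 FR=17 RL=12 RR=4


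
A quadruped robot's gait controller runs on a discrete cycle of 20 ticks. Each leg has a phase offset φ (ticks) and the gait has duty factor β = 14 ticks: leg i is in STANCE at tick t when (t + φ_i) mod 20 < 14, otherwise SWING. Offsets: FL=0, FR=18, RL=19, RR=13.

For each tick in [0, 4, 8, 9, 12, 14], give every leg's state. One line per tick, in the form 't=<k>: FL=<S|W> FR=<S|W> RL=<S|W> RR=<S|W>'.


t=0: FL=S FR=W RL=W RR=S
t=4: FL=S FR=S RL=S RR=W
t=8: FL=S FR=S RL=S RR=S
t=9: FL=S FR=S RL=S RR=S
t=12: FL=S FR=S RL=S RR=S
t=14: FL=W FR=S RL=S RR=S

t=0: phase=(0,18,19,13) vs β=14 → FL=S FR=W RL=W RR=S
t=4: phase=(4,2,3,17) vs β=14 → FL=S FR=S RL=S RR=W
t=8: phase=(8,6,7,1) vs β=14 → FL=S FR=S RL=S RR=S
t=9: phase=(9,7,8,2) vs β=14 → FL=S FR=S RL=S RR=S
t=12: phase=(12,10,11,5) vs β=14 → FL=S FR=S RL=S RR=S
t=14: phase=(14,12,13,7) vs β=14 → FL=W FR=S RL=S RR=S


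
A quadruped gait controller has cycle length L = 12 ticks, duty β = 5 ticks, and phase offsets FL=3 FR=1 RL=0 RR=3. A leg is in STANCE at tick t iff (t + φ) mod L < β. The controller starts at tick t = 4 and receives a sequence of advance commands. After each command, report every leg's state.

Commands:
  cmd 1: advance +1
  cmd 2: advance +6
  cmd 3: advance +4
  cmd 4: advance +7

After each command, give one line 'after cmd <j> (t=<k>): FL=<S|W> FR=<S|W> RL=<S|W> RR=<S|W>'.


after cmd 1 (t=5): FL=W FR=W RL=W RR=W
after cmd 2 (t=11): FL=S FR=S RL=W RR=S
after cmd 3 (t=15): FL=W FR=S RL=S RR=W
after cmd 4 (t=22): FL=S FR=W RL=W RR=S

start t=4: FL=W FR=W RL=S RR=W
cmd 1: advance +1 → t=5, phase=(8,6,5,8) → FL=W FR=W RL=W RR=W
cmd 2: advance +6 → t=11, phase=(2,0,11,2) → FL=S FR=S RL=W RR=S
cmd 3: advance +4 → t=15, phase=(6,4,3,6) → FL=W FR=S RL=S RR=W
cmd 4: advance +7 → t=22, phase=(1,11,10,1) → FL=S FR=W RL=W RR=S


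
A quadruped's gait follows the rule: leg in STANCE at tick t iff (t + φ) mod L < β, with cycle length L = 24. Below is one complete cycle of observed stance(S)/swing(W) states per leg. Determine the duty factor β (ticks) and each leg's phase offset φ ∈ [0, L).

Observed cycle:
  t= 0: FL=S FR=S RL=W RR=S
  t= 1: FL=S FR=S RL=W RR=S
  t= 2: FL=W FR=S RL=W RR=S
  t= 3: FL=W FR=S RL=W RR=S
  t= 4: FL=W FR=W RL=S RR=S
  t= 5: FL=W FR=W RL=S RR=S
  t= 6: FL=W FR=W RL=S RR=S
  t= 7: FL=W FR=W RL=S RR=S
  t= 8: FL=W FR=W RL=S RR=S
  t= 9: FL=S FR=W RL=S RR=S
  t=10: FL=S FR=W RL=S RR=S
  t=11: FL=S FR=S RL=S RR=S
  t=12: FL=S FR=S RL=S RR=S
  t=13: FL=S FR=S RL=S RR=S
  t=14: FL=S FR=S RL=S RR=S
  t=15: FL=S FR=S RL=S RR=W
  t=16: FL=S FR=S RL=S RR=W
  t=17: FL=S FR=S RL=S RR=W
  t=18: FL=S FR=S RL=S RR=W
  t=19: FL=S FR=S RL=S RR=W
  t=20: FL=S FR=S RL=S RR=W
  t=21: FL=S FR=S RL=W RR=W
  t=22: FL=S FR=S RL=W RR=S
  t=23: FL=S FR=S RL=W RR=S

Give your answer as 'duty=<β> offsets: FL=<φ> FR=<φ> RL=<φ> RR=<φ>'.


duty β = stance ticks per leg = 17
FL: stance ticks = 17; W→S at t=9 → φ=15
FR: stance ticks = 17; W→S at t=11 → φ=13
RL: stance ticks = 17; W→S at t=4 → φ=20
RR: stance ticks = 17; W→S at t=22 → φ=2

duty=17 offsets: FL=15 FR=13 RL=20 RR=2


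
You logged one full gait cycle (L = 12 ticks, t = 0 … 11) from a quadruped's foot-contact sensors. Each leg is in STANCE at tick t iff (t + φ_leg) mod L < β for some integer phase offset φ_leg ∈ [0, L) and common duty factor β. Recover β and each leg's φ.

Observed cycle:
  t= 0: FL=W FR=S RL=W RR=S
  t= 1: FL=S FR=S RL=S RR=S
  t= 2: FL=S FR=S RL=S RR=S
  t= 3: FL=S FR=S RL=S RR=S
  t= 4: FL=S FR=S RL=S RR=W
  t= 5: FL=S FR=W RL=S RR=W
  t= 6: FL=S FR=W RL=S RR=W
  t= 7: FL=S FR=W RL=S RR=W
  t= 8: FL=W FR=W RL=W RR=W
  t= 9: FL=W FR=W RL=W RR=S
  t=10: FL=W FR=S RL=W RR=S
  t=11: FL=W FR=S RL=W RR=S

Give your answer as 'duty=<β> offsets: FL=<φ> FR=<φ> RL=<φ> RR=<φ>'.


duty β = stance ticks per leg = 7
FL: stance ticks = 7; W→S at t=1 → φ=11
FR: stance ticks = 7; W→S at t=10 → φ=2
RL: stance ticks = 7; W→S at t=1 → φ=11
RR: stance ticks = 7; W→S at t=9 → φ=3

duty=7 offsets: FL=11 FR=2 RL=11 RR=3


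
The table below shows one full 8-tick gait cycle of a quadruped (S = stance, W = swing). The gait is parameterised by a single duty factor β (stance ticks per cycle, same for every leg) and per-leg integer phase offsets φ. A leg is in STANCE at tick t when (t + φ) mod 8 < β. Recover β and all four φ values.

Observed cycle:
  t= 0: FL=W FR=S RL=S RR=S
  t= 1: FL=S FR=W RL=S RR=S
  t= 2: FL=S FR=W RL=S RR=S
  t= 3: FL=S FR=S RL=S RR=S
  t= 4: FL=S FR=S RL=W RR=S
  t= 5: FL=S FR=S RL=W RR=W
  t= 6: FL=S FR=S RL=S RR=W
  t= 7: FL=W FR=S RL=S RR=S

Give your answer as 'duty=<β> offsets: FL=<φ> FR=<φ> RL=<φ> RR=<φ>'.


duty β = stance ticks per leg = 6
FL: stance ticks = 6; W→S at t=1 → φ=7
FR: stance ticks = 6; W→S at t=3 → φ=5
RL: stance ticks = 6; W→S at t=6 → φ=2
RR: stance ticks = 6; W→S at t=7 → φ=1

duty=6 offsets: FL=7 FR=5 RL=2 RR=1


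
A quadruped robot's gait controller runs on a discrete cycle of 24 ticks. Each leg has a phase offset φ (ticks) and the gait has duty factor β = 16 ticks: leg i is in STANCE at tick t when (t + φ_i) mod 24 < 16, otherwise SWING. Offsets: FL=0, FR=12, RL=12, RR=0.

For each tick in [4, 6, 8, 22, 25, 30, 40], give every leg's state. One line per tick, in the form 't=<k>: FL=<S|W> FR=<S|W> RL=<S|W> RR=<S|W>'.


t=4: phase=(4,16,16,4) vs β=16 → FL=S FR=W RL=W RR=S
t=6: phase=(6,18,18,6) vs β=16 → FL=S FR=W RL=W RR=S
t=8: phase=(8,20,20,8) vs β=16 → FL=S FR=W RL=W RR=S
t=22: phase=(22,10,10,22) vs β=16 → FL=W FR=S RL=S RR=W
t=25: phase=(1,13,13,1) vs β=16 → FL=S FR=S RL=S RR=S
t=30: phase=(6,18,18,6) vs β=16 → FL=S FR=W RL=W RR=S
t=40: phase=(16,4,4,16) vs β=16 → FL=W FR=S RL=S RR=W

t=4: FL=S FR=W RL=W RR=S
t=6: FL=S FR=W RL=W RR=S
t=8: FL=S FR=W RL=W RR=S
t=22: FL=W FR=S RL=S RR=W
t=25: FL=S FR=S RL=S RR=S
t=30: FL=S FR=W RL=W RR=S
t=40: FL=W FR=S RL=S RR=W


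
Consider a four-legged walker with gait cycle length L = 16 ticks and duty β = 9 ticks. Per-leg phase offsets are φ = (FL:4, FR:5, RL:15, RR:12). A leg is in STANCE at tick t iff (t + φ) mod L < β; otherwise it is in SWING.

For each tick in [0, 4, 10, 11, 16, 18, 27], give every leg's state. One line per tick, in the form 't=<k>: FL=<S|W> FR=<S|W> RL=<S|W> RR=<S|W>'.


t=0: FL=S FR=S RL=W RR=W
t=4: FL=S FR=W RL=S RR=S
t=10: FL=W FR=W RL=W RR=S
t=11: FL=W FR=S RL=W RR=S
t=16: FL=S FR=S RL=W RR=W
t=18: FL=S FR=S RL=S RR=W
t=27: FL=W FR=S RL=W RR=S

t=0: phase=(4,5,15,12) vs β=9 → FL=S FR=S RL=W RR=W
t=4: phase=(8,9,3,0) vs β=9 → FL=S FR=W RL=S RR=S
t=10: phase=(14,15,9,6) vs β=9 → FL=W FR=W RL=W RR=S
t=11: phase=(15,0,10,7) vs β=9 → FL=W FR=S RL=W RR=S
t=16: phase=(4,5,15,12) vs β=9 → FL=S FR=S RL=W RR=W
t=18: phase=(6,7,1,14) vs β=9 → FL=S FR=S RL=S RR=W
t=27: phase=(15,0,10,7) vs β=9 → FL=W FR=S RL=W RR=S


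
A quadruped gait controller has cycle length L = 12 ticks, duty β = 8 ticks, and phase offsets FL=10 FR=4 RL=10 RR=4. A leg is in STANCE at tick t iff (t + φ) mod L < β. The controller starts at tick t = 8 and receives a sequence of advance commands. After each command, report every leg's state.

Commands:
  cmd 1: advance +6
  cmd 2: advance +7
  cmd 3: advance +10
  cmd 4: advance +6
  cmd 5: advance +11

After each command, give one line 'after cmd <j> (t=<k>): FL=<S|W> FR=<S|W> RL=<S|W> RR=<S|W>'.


start t=8: FL=S FR=S RL=S RR=S
cmd 1: advance +6 → t=14, phase=(0,6,0,6) → FL=S FR=S RL=S RR=S
cmd 2: advance +7 → t=21, phase=(7,1,7,1) → FL=S FR=S RL=S RR=S
cmd 3: advance +10 → t=31, phase=(5,11,5,11) → FL=S FR=W RL=S RR=W
cmd 4: advance +6 → t=37, phase=(11,5,11,5) → FL=W FR=S RL=W RR=S
cmd 5: advance +11 → t=48, phase=(10,4,10,4) → FL=W FR=S RL=W RR=S

after cmd 1 (t=14): FL=S FR=S RL=S RR=S
after cmd 2 (t=21): FL=S FR=S RL=S RR=S
after cmd 3 (t=31): FL=S FR=W RL=S RR=W
after cmd 4 (t=37): FL=W FR=S RL=W RR=S
after cmd 5 (t=48): FL=W FR=S RL=W RR=S


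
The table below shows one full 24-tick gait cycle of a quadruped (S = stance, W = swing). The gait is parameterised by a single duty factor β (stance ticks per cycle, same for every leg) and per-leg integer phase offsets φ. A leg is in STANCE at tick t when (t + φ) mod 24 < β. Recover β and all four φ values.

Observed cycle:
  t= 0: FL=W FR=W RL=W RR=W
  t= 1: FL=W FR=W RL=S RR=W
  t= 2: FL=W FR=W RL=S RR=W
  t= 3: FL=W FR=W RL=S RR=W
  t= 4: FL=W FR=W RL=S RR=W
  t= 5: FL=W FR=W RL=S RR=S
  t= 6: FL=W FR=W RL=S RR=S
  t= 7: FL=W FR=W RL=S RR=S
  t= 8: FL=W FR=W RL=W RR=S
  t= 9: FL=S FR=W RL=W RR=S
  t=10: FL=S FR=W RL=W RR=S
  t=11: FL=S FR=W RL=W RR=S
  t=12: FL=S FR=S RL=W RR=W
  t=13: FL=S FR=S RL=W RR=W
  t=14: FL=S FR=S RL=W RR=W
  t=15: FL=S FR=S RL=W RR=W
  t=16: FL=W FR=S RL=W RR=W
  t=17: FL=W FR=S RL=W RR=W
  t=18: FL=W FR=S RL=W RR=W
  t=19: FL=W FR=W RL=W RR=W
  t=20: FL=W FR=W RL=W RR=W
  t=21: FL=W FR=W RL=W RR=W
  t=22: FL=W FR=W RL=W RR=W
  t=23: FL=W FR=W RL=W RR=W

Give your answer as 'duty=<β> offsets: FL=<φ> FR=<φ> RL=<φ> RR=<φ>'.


duty β = stance ticks per leg = 7
FL: stance ticks = 7; W→S at t=9 → φ=15
FR: stance ticks = 7; W→S at t=12 → φ=12
RL: stance ticks = 7; W→S at t=1 → φ=23
RR: stance ticks = 7; W→S at t=5 → φ=19

duty=7 offsets: FL=15 FR=12 RL=23 RR=19


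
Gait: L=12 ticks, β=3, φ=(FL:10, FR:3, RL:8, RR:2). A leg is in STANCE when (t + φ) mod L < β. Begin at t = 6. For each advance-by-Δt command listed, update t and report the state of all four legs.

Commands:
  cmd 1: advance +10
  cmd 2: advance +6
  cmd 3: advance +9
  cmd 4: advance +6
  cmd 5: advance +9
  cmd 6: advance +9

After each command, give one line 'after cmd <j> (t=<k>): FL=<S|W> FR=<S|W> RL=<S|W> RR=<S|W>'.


after cmd 1 (t=16): FL=S FR=W RL=S RR=W
after cmd 2 (t=22): FL=W FR=S RL=W RR=S
after cmd 3 (t=31): FL=W FR=W RL=W RR=W
after cmd 4 (t=37): FL=W FR=W RL=W RR=W
after cmd 5 (t=46): FL=W FR=S RL=W RR=S
after cmd 6 (t=55): FL=W FR=W RL=W RR=W

start t=6: FL=W FR=W RL=S RR=W
cmd 1: advance +10 → t=16, phase=(2,7,0,6) → FL=S FR=W RL=S RR=W
cmd 2: advance +6 → t=22, phase=(8,1,6,0) → FL=W FR=S RL=W RR=S
cmd 3: advance +9 → t=31, phase=(5,10,3,9) → FL=W FR=W RL=W RR=W
cmd 4: advance +6 → t=37, phase=(11,4,9,3) → FL=W FR=W RL=W RR=W
cmd 5: advance +9 → t=46, phase=(8,1,6,0) → FL=W FR=S RL=W RR=S
cmd 6: advance +9 → t=55, phase=(5,10,3,9) → FL=W FR=W RL=W RR=W


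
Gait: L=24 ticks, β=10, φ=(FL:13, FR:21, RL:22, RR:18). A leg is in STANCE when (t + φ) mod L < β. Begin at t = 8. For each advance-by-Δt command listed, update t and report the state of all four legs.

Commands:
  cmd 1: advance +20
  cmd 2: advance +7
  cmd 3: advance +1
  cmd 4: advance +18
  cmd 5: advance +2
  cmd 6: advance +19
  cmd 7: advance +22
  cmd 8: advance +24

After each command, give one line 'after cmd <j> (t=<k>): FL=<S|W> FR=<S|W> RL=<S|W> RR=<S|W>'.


start t=8: FL=W FR=S RL=S RR=S
cmd 1: advance +20 → t=28, phase=(17,1,2,22) → FL=W FR=S RL=S RR=W
cmd 2: advance +7 → t=35, phase=(0,8,9,5) → FL=S FR=S RL=S RR=S
cmd 3: advance +1 → t=36, phase=(1,9,10,6) → FL=S FR=S RL=W RR=S
cmd 4: advance +18 → t=54, phase=(19,3,4,0) → FL=W FR=S RL=S RR=S
cmd 5: advance +2 → t=56, phase=(21,5,6,2) → FL=W FR=S RL=S RR=S
cmd 6: advance +19 → t=75, phase=(16,0,1,21) → FL=W FR=S RL=S RR=W
cmd 7: advance +22 → t=97, phase=(14,22,23,19) → FL=W FR=W RL=W RR=W
cmd 8: advance +24 → t=121, phase=(14,22,23,19) → FL=W FR=W RL=W RR=W

after cmd 1 (t=28): FL=W FR=S RL=S RR=W
after cmd 2 (t=35): FL=S FR=S RL=S RR=S
after cmd 3 (t=36): FL=S FR=S RL=W RR=S
after cmd 4 (t=54): FL=W FR=S RL=S RR=S
after cmd 5 (t=56): FL=W FR=S RL=S RR=S
after cmd 6 (t=75): FL=W FR=S RL=S RR=W
after cmd 7 (t=97): FL=W FR=W RL=W RR=W
after cmd 8 (t=121): FL=W FR=W RL=W RR=W


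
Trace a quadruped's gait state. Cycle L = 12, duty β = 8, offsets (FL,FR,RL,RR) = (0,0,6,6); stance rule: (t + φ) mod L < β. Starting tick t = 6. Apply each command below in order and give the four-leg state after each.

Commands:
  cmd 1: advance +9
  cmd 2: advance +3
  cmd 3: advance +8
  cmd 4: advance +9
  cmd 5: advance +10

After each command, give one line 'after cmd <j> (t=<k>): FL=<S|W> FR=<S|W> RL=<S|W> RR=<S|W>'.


start t=6: FL=S FR=S RL=S RR=S
cmd 1: advance +9 → t=15, phase=(3,3,9,9) → FL=S FR=S RL=W RR=W
cmd 2: advance +3 → t=18, phase=(6,6,0,0) → FL=S FR=S RL=S RR=S
cmd 3: advance +8 → t=26, phase=(2,2,8,8) → FL=S FR=S RL=W RR=W
cmd 4: advance +9 → t=35, phase=(11,11,5,5) → FL=W FR=W RL=S RR=S
cmd 5: advance +10 → t=45, phase=(9,9,3,3) → FL=W FR=W RL=S RR=S

after cmd 1 (t=15): FL=S FR=S RL=W RR=W
after cmd 2 (t=18): FL=S FR=S RL=S RR=S
after cmd 3 (t=26): FL=S FR=S RL=W RR=W
after cmd 4 (t=35): FL=W FR=W RL=S RR=S
after cmd 5 (t=45): FL=W FR=W RL=S RR=S


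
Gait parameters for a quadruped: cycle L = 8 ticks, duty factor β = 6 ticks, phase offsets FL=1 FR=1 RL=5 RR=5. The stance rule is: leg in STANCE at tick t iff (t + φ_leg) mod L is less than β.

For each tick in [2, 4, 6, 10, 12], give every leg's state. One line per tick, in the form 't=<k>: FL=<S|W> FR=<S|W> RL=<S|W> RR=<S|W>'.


t=2: phase=(3,3,7,7) vs β=6 → FL=S FR=S RL=W RR=W
t=4: phase=(5,5,1,1) vs β=6 → FL=S FR=S RL=S RR=S
t=6: phase=(7,7,3,3) vs β=6 → FL=W FR=W RL=S RR=S
t=10: phase=(3,3,7,7) vs β=6 → FL=S FR=S RL=W RR=W
t=12: phase=(5,5,1,1) vs β=6 → FL=S FR=S RL=S RR=S

t=2: FL=S FR=S RL=W RR=W
t=4: FL=S FR=S RL=S RR=S
t=6: FL=W FR=W RL=S RR=S
t=10: FL=S FR=S RL=W RR=W
t=12: FL=S FR=S RL=S RR=S


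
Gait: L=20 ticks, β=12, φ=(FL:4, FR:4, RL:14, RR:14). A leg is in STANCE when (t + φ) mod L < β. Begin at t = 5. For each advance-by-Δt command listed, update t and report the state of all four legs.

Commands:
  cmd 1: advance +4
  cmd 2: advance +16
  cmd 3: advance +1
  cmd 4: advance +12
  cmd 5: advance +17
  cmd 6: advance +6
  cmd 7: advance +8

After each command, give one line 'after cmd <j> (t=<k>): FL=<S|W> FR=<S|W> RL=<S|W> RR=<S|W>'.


start t=5: FL=S FR=S RL=W RR=W
cmd 1: advance +4 → t=9, phase=(13,13,3,3) → FL=W FR=W RL=S RR=S
cmd 2: advance +16 → t=25, phase=(9,9,19,19) → FL=S FR=S RL=W RR=W
cmd 3: advance +1 → t=26, phase=(10,10,0,0) → FL=S FR=S RL=S RR=S
cmd 4: advance +12 → t=38, phase=(2,2,12,12) → FL=S FR=S RL=W RR=W
cmd 5: advance +17 → t=55, phase=(19,19,9,9) → FL=W FR=W RL=S RR=S
cmd 6: advance +6 → t=61, phase=(5,5,15,15) → FL=S FR=S RL=W RR=W
cmd 7: advance +8 → t=69, phase=(13,13,3,3) → FL=W FR=W RL=S RR=S

after cmd 1 (t=9): FL=W FR=W RL=S RR=S
after cmd 2 (t=25): FL=S FR=S RL=W RR=W
after cmd 3 (t=26): FL=S FR=S RL=S RR=S
after cmd 4 (t=38): FL=S FR=S RL=W RR=W
after cmd 5 (t=55): FL=W FR=W RL=S RR=S
after cmd 6 (t=61): FL=S FR=S RL=W RR=W
after cmd 7 (t=69): FL=W FR=W RL=S RR=S


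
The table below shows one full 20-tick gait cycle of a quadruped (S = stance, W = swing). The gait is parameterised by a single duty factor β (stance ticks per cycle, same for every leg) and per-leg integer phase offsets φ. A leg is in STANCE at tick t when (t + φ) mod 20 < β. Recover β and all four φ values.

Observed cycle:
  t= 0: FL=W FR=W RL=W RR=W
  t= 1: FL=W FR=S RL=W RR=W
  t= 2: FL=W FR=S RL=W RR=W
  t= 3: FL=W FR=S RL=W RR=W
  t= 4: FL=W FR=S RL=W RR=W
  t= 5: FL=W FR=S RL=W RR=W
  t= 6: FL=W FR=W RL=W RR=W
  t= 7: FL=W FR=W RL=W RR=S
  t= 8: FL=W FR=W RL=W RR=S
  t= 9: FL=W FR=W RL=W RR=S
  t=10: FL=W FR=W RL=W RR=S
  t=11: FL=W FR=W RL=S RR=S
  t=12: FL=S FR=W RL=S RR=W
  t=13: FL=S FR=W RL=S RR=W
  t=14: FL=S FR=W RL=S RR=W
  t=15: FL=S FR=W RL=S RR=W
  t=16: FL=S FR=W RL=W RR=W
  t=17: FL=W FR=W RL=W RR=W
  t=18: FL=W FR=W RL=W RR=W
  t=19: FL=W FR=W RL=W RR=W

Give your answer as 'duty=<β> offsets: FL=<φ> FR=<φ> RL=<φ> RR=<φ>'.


duty β = stance ticks per leg = 5
FL: stance ticks = 5; W→S at t=12 → φ=8
FR: stance ticks = 5; W→S at t=1 → φ=19
RL: stance ticks = 5; W→S at t=11 → φ=9
RR: stance ticks = 5; W→S at t=7 → φ=13

duty=5 offsets: FL=8 FR=19 RL=9 RR=13


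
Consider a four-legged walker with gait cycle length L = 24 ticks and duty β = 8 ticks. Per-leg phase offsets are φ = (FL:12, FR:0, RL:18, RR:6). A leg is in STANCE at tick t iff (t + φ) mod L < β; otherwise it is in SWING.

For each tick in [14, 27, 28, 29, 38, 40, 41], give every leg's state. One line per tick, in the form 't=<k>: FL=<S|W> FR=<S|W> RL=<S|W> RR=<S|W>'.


t=14: phase=(2,14,8,20) vs β=8 → FL=S FR=W RL=W RR=W
t=27: phase=(15,3,21,9) vs β=8 → FL=W FR=S RL=W RR=W
t=28: phase=(16,4,22,10) vs β=8 → FL=W FR=S RL=W RR=W
t=29: phase=(17,5,23,11) vs β=8 → FL=W FR=S RL=W RR=W
t=38: phase=(2,14,8,20) vs β=8 → FL=S FR=W RL=W RR=W
t=40: phase=(4,16,10,22) vs β=8 → FL=S FR=W RL=W RR=W
t=41: phase=(5,17,11,23) vs β=8 → FL=S FR=W RL=W RR=W

t=14: FL=S FR=W RL=W RR=W
t=27: FL=W FR=S RL=W RR=W
t=28: FL=W FR=S RL=W RR=W
t=29: FL=W FR=S RL=W RR=W
t=38: FL=S FR=W RL=W RR=W
t=40: FL=S FR=W RL=W RR=W
t=41: FL=S FR=W RL=W RR=W


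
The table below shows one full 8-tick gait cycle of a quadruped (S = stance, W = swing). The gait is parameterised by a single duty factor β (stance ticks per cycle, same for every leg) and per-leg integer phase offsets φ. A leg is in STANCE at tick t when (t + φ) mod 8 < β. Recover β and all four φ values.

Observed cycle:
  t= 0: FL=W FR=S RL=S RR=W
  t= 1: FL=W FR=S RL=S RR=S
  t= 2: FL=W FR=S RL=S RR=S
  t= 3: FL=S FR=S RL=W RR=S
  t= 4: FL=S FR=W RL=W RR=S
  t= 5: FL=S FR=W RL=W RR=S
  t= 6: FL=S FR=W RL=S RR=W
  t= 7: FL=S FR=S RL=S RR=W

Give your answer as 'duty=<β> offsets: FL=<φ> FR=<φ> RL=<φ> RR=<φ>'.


duty=5 offsets: FL=5 FR=1 RL=2 RR=7

duty β = stance ticks per leg = 5
FL: stance ticks = 5; W→S at t=3 → φ=5
FR: stance ticks = 5; W→S at t=7 → φ=1
RL: stance ticks = 5; W→S at t=6 → φ=2
RR: stance ticks = 5; W→S at t=1 → φ=7


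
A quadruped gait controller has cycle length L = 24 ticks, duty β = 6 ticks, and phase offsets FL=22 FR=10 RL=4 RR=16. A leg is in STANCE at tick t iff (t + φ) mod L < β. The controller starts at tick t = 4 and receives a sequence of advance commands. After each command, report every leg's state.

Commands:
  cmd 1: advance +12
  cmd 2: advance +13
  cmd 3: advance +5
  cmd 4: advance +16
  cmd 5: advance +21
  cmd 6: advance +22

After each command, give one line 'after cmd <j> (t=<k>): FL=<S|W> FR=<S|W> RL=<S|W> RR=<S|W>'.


start t=4: FL=S FR=W RL=W RR=W
cmd 1: advance +12 → t=16, phase=(14,2,20,8) → FL=W FR=S RL=W RR=W
cmd 2: advance +13 → t=29, phase=(3,15,9,21) → FL=S FR=W RL=W RR=W
cmd 3: advance +5 → t=34, phase=(8,20,14,2) → FL=W FR=W RL=W RR=S
cmd 4: advance +16 → t=50, phase=(0,12,6,18) → FL=S FR=W RL=W RR=W
cmd 5: advance +21 → t=71, phase=(21,9,3,15) → FL=W FR=W RL=S RR=W
cmd 6: advance +22 → t=93, phase=(19,7,1,13) → FL=W FR=W RL=S RR=W

after cmd 1 (t=16): FL=W FR=S RL=W RR=W
after cmd 2 (t=29): FL=S FR=W RL=W RR=W
after cmd 3 (t=34): FL=W FR=W RL=W RR=S
after cmd 4 (t=50): FL=S FR=W RL=W RR=W
after cmd 5 (t=71): FL=W FR=W RL=S RR=W
after cmd 6 (t=93): FL=W FR=W RL=S RR=W


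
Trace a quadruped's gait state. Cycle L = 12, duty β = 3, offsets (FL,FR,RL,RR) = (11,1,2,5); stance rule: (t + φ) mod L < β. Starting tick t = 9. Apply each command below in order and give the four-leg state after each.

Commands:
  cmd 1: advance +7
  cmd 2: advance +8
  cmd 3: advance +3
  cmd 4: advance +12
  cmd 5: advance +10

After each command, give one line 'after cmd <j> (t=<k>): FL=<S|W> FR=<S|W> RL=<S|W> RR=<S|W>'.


after cmd 1 (t=16): FL=W FR=W RL=W RR=W
after cmd 2 (t=24): FL=W FR=S RL=S RR=W
after cmd 3 (t=27): FL=S FR=W RL=W RR=W
after cmd 4 (t=39): FL=S FR=W RL=W RR=W
after cmd 5 (t=49): FL=S FR=S RL=W RR=W

start t=9: FL=W FR=W RL=W RR=S
cmd 1: advance +7 → t=16, phase=(3,5,6,9) → FL=W FR=W RL=W RR=W
cmd 2: advance +8 → t=24, phase=(11,1,2,5) → FL=W FR=S RL=S RR=W
cmd 3: advance +3 → t=27, phase=(2,4,5,8) → FL=S FR=W RL=W RR=W
cmd 4: advance +12 → t=39, phase=(2,4,5,8) → FL=S FR=W RL=W RR=W
cmd 5: advance +10 → t=49, phase=(0,2,3,6) → FL=S FR=S RL=W RR=W


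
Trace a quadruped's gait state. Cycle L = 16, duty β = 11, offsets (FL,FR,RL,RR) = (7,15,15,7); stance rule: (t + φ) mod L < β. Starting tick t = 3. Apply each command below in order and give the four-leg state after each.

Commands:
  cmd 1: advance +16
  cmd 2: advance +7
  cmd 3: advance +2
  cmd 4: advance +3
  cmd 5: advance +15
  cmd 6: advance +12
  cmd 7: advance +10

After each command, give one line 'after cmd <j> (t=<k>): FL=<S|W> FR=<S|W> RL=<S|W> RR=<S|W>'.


start t=3: FL=S FR=S RL=S RR=S
cmd 1: advance +16 → t=19, phase=(10,2,2,10) → FL=S FR=S RL=S RR=S
cmd 2: advance +7 → t=26, phase=(1,9,9,1) → FL=S FR=S RL=S RR=S
cmd 3: advance +2 → t=28, phase=(3,11,11,3) → FL=S FR=W RL=W RR=S
cmd 4: advance +3 → t=31, phase=(6,14,14,6) → FL=S FR=W RL=W RR=S
cmd 5: advance +15 → t=46, phase=(5,13,13,5) → FL=S FR=W RL=W RR=S
cmd 6: advance +12 → t=58, phase=(1,9,9,1) → FL=S FR=S RL=S RR=S
cmd 7: advance +10 → t=68, phase=(11,3,3,11) → FL=W FR=S RL=S RR=W

after cmd 1 (t=19): FL=S FR=S RL=S RR=S
after cmd 2 (t=26): FL=S FR=S RL=S RR=S
after cmd 3 (t=28): FL=S FR=W RL=W RR=S
after cmd 4 (t=31): FL=S FR=W RL=W RR=S
after cmd 5 (t=46): FL=S FR=W RL=W RR=S
after cmd 6 (t=58): FL=S FR=S RL=S RR=S
after cmd 7 (t=68): FL=W FR=S RL=S RR=W


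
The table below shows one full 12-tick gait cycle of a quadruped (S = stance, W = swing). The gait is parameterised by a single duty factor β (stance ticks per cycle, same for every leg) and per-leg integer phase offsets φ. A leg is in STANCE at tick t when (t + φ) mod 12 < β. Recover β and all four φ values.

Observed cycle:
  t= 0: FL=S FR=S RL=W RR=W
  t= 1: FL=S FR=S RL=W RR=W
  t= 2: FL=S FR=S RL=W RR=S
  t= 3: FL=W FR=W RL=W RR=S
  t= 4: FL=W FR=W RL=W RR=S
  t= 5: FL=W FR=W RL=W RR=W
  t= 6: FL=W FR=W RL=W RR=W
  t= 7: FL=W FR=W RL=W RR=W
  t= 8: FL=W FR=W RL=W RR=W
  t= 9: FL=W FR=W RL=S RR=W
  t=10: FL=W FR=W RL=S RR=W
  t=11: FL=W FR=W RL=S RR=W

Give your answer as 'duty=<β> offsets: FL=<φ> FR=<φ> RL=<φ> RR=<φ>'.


duty β = stance ticks per leg = 3
FL: stance ticks = 3; W→S at t=0 → φ=0
FR: stance ticks = 3; W→S at t=0 → φ=0
RL: stance ticks = 3; W→S at t=9 → φ=3
RR: stance ticks = 3; W→S at t=2 → φ=10

duty=3 offsets: FL=0 FR=0 RL=3 RR=10


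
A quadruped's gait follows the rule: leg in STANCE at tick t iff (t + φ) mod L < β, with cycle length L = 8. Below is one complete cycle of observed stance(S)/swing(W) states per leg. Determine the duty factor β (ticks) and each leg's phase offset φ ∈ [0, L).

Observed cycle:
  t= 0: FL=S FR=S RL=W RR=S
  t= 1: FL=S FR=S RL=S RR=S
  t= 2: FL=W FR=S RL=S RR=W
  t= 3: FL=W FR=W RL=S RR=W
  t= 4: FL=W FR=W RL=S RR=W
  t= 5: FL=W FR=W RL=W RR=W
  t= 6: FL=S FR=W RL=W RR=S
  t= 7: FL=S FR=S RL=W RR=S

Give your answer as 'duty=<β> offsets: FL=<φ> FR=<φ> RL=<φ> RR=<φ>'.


duty β = stance ticks per leg = 4
FL: stance ticks = 4; W→S at t=6 → φ=2
FR: stance ticks = 4; W→S at t=7 → φ=1
RL: stance ticks = 4; W→S at t=1 → φ=7
RR: stance ticks = 4; W→S at t=6 → φ=2

duty=4 offsets: FL=2 FR=1 RL=7 RR=2


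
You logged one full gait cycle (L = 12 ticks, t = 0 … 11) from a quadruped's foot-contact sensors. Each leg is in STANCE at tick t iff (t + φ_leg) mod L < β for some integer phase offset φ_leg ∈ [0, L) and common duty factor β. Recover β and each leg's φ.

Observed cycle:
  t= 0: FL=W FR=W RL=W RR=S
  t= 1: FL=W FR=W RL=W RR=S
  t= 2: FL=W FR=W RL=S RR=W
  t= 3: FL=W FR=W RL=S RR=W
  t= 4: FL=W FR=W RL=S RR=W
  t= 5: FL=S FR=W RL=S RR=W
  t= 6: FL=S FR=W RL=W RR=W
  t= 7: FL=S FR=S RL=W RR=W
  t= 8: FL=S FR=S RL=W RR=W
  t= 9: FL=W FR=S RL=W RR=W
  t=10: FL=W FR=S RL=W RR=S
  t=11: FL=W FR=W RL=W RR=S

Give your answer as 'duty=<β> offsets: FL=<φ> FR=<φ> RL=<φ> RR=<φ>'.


duty=4 offsets: FL=7 FR=5 RL=10 RR=2

duty β = stance ticks per leg = 4
FL: stance ticks = 4; W→S at t=5 → φ=7
FR: stance ticks = 4; W→S at t=7 → φ=5
RL: stance ticks = 4; W→S at t=2 → φ=10
RR: stance ticks = 4; W→S at t=10 → φ=2


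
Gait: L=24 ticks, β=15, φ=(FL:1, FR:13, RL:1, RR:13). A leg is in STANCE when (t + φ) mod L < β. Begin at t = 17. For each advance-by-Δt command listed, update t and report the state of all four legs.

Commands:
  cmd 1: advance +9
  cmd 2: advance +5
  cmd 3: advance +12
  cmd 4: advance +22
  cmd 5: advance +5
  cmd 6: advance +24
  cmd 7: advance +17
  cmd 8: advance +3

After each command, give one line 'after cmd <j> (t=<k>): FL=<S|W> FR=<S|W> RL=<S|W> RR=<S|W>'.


after cmd 1 (t=26): FL=S FR=W RL=S RR=W
after cmd 2 (t=31): FL=S FR=W RL=S RR=W
after cmd 3 (t=43): FL=W FR=S RL=W RR=S
after cmd 4 (t=65): FL=W FR=S RL=W RR=S
after cmd 5 (t=70): FL=W FR=S RL=W RR=S
after cmd 6 (t=94): FL=W FR=S RL=W RR=S
after cmd 7 (t=111): FL=W FR=S RL=W RR=S
after cmd 8 (t=114): FL=W FR=S RL=W RR=S

start t=17: FL=W FR=S RL=W RR=S
cmd 1: advance +9 → t=26, phase=(3,15,3,15) → FL=S FR=W RL=S RR=W
cmd 2: advance +5 → t=31, phase=(8,20,8,20) → FL=S FR=W RL=S RR=W
cmd 3: advance +12 → t=43, phase=(20,8,20,8) → FL=W FR=S RL=W RR=S
cmd 4: advance +22 → t=65, phase=(18,6,18,6) → FL=W FR=S RL=W RR=S
cmd 5: advance +5 → t=70, phase=(23,11,23,11) → FL=W FR=S RL=W RR=S
cmd 6: advance +24 → t=94, phase=(23,11,23,11) → FL=W FR=S RL=W RR=S
cmd 7: advance +17 → t=111, phase=(16,4,16,4) → FL=W FR=S RL=W RR=S
cmd 8: advance +3 → t=114, phase=(19,7,19,7) → FL=W FR=S RL=W RR=S


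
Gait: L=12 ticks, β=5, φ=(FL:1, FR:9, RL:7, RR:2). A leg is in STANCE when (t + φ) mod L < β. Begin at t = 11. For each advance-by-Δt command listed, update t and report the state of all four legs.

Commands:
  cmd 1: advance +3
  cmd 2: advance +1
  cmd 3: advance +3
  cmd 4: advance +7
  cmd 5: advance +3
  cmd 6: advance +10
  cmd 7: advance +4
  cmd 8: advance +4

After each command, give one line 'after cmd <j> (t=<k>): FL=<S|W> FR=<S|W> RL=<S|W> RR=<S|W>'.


after cmd 1 (t=14): FL=S FR=W RL=W RR=S
after cmd 2 (t=15): FL=S FR=S RL=W RR=W
after cmd 3 (t=18): FL=W FR=S RL=S RR=W
after cmd 4 (t=25): FL=S FR=W RL=W RR=S
after cmd 5 (t=28): FL=W FR=S RL=W RR=W
after cmd 6 (t=38): FL=S FR=W RL=W RR=S
after cmd 7 (t=42): FL=W FR=S RL=S RR=W
after cmd 8 (t=46): FL=W FR=W RL=W RR=S

start t=11: FL=S FR=W RL=W RR=S
cmd 1: advance +3 → t=14, phase=(3,11,9,4) → FL=S FR=W RL=W RR=S
cmd 2: advance +1 → t=15, phase=(4,0,10,5) → FL=S FR=S RL=W RR=W
cmd 3: advance +3 → t=18, phase=(7,3,1,8) → FL=W FR=S RL=S RR=W
cmd 4: advance +7 → t=25, phase=(2,10,8,3) → FL=S FR=W RL=W RR=S
cmd 5: advance +3 → t=28, phase=(5,1,11,6) → FL=W FR=S RL=W RR=W
cmd 6: advance +10 → t=38, phase=(3,11,9,4) → FL=S FR=W RL=W RR=S
cmd 7: advance +4 → t=42, phase=(7,3,1,8) → FL=W FR=S RL=S RR=W
cmd 8: advance +4 → t=46, phase=(11,7,5,0) → FL=W FR=W RL=W RR=S


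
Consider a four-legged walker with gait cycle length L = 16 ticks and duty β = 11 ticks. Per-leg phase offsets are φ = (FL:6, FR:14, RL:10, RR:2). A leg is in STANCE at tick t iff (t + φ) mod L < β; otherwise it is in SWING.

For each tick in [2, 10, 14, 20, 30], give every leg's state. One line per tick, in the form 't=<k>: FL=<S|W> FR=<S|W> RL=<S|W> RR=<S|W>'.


t=2: FL=S FR=S RL=W RR=S
t=10: FL=S FR=S RL=S RR=W
t=14: FL=S FR=W RL=S RR=S
t=20: FL=S FR=S RL=W RR=S
t=30: FL=S FR=W RL=S RR=S

t=2: phase=(8,0,12,4) vs β=11 → FL=S FR=S RL=W RR=S
t=10: phase=(0,8,4,12) vs β=11 → FL=S FR=S RL=S RR=W
t=14: phase=(4,12,8,0) vs β=11 → FL=S FR=W RL=S RR=S
t=20: phase=(10,2,14,6) vs β=11 → FL=S FR=S RL=W RR=S
t=30: phase=(4,12,8,0) vs β=11 → FL=S FR=W RL=S RR=S


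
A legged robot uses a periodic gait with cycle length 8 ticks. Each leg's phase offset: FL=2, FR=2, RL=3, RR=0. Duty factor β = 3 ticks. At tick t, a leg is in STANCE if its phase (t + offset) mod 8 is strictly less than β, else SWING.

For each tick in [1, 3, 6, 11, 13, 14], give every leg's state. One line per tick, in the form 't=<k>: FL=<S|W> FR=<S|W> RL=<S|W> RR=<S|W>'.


t=1: FL=W FR=W RL=W RR=S
t=3: FL=W FR=W RL=W RR=W
t=6: FL=S FR=S RL=S RR=W
t=11: FL=W FR=W RL=W RR=W
t=13: FL=W FR=W RL=S RR=W
t=14: FL=S FR=S RL=S RR=W

t=1: phase=(3,3,4,1) vs β=3 → FL=W FR=W RL=W RR=S
t=3: phase=(5,5,6,3) vs β=3 → FL=W FR=W RL=W RR=W
t=6: phase=(0,0,1,6) vs β=3 → FL=S FR=S RL=S RR=W
t=11: phase=(5,5,6,3) vs β=3 → FL=W FR=W RL=W RR=W
t=13: phase=(7,7,0,5) vs β=3 → FL=W FR=W RL=S RR=W
t=14: phase=(0,0,1,6) vs β=3 → FL=S FR=S RL=S RR=W


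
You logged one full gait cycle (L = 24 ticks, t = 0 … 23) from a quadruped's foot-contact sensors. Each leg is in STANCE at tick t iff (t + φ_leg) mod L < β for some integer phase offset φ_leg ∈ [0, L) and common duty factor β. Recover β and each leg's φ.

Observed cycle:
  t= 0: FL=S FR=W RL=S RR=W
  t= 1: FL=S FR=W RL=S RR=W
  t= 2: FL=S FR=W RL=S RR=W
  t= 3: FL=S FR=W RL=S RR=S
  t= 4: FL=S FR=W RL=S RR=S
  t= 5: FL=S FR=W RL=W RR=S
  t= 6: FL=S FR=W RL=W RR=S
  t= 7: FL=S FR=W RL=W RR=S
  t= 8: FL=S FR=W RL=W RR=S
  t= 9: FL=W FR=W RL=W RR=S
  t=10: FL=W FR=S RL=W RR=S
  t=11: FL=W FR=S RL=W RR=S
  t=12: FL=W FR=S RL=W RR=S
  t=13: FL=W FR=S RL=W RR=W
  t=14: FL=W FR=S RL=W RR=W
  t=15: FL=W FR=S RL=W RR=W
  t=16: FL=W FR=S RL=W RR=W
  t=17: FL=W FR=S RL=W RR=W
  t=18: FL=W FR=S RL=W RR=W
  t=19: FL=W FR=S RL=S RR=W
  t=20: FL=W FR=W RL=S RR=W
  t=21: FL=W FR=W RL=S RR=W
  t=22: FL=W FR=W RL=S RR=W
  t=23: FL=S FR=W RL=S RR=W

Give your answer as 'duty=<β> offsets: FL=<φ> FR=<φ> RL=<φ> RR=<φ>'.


duty=10 offsets: FL=1 FR=14 RL=5 RR=21

duty β = stance ticks per leg = 10
FL: stance ticks = 10; W→S at t=23 → φ=1
FR: stance ticks = 10; W→S at t=10 → φ=14
RL: stance ticks = 10; W→S at t=19 → φ=5
RR: stance ticks = 10; W→S at t=3 → φ=21


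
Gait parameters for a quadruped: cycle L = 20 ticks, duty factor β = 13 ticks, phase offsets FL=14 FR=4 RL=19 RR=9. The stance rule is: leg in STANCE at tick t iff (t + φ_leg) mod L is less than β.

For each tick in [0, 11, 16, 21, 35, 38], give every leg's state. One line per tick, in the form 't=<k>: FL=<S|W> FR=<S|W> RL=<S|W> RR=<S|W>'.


t=0: phase=(14,4,19,9) vs β=13 → FL=W FR=S RL=W RR=S
t=11: phase=(5,15,10,0) vs β=13 → FL=S FR=W RL=S RR=S
t=16: phase=(10,0,15,5) vs β=13 → FL=S FR=S RL=W RR=S
t=21: phase=(15,5,0,10) vs β=13 → FL=W FR=S RL=S RR=S
t=35: phase=(9,19,14,4) vs β=13 → FL=S FR=W RL=W RR=S
t=38: phase=(12,2,17,7) vs β=13 → FL=S FR=S RL=W RR=S

t=0: FL=W FR=S RL=W RR=S
t=11: FL=S FR=W RL=S RR=S
t=16: FL=S FR=S RL=W RR=S
t=21: FL=W FR=S RL=S RR=S
t=35: FL=S FR=W RL=W RR=S
t=38: FL=S FR=S RL=W RR=S
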